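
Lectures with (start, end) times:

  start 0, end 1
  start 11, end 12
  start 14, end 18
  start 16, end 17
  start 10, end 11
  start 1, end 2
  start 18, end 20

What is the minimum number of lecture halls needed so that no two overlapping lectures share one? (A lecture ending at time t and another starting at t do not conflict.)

The answer is the maximum number of intervals overlapping at any instant.
Events (time:±→running): 0:+→1 1:-→0 1:+→1 2:-→0 10:+→1 11:-→0 11:+→1 12:-→0 14:+→1 16:+→2 … peak 2.

2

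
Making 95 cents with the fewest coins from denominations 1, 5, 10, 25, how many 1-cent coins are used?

0

95 = 3×25 + 2×10
Count of 1: 0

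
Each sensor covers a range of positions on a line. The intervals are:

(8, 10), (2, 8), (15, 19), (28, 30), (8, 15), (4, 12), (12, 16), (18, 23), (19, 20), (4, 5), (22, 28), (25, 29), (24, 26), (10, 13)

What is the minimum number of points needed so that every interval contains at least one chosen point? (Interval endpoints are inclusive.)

Sorted: [4,5] [2,8] [8,10] [4,12] [10,13] [8,15] [12,16] [15,19] [19,20] [18,23] [24,26] [22,28] [25,29] [28,30]
{[4,5],[2,8]} hit by 5; {[8,10],[4,12],[10,13],[8,15]} hit by 10; {[12,16],[15,19]} hit by 16; {[19,20],[18,23]} hit by 20; {[24,26],[22,28],[25,29]} hit by 26; {[28,30]} hit by 30.
Points: 5, 10, 16, 20, 26, 30 (6 total).

6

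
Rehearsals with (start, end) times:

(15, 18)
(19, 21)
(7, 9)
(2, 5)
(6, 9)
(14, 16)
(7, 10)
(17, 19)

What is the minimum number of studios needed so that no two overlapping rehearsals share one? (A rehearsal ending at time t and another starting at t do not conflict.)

starts: [2, 6, 7, 7, 14, 15, 17, 19]
ends:   [5, 9, 9, 10, 16, 18, 19, 21]
s2→1 e5→0 s6→1 s7→2 s7→3  — peak 3.

3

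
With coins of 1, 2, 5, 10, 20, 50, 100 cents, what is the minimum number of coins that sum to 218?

218 − 2×100→18 − 1×10→8 − 1×5→3 − 1×2→1 − 1×1→0
Total coins = 2 + 1 + 1 + 1 + 1 = 6

6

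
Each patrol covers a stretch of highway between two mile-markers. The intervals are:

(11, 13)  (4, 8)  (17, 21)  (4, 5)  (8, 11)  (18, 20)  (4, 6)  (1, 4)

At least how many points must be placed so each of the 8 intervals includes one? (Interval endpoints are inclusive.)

Sort by right endpoint; whenever an interval is uncovered, place a point at its right end.
Sorted: [1,4] [4,5] [4,6] [4,8] [8,11] [11,13] [18,20] [17,21]
{[1,4],[4,5],[4,6],[4,8]} hit by 4; {[8,11],[11,13]} hit by 11; {[18,20],[17,21]} hit by 20.
Points: 4, 11, 20 (3 total).

3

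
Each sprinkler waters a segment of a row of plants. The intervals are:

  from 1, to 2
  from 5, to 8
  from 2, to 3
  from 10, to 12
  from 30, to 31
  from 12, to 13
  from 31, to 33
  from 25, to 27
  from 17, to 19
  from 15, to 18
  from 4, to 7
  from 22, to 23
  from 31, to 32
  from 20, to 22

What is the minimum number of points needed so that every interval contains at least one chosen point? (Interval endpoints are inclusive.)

7

Process intervals by earliest right end; each time one isn't hit yet, stab at its right endpoint.
By right end: [1,2]  [2,3]  [4,7]  [5,8]  [10,12]  [12,13]  [15,18]  [17,19]  [20,22]  [22,23]  [25,27]  [30,31]  [31,32]  [31,33]
[1,2] uncovered → point at 2; [4,7] uncovered → point at 7; [10,12] uncovered → point at 12; [15,18] uncovered → point at 18; [20,22] uncovered → point at 22; [25,27] uncovered → point at 27; [30,31] uncovered → point at 31.
Points: 2, 7, 12, 18, 22, 27, 31 (7 total).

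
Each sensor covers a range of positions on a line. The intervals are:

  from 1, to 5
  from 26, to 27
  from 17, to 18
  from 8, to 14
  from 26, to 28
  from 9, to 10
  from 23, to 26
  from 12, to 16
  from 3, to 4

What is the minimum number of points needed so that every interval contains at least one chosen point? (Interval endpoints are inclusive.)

Sort by right endpoint; whenever an interval is uncovered, place a point at its right end.
By right end: [3,4]  [1,5]  [9,10]  [8,14]  [12,16]  [17,18]  [23,26]  [26,27]  [26,28]
[3,4] uncovered → point at 4; [9,10] uncovered → point at 10; [12,16] uncovered → point at 16; [17,18] uncovered → point at 18; [23,26] uncovered → point at 26.
Points: 4, 10, 16, 18, 26 (5 total).

5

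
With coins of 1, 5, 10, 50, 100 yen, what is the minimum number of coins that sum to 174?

Use the largest denomination that fits, subtract, and repeat.
174 = 1×100 + 1×50 + 2×10 + 4×1
Total coins = 1 + 1 + 2 + 4 = 8

8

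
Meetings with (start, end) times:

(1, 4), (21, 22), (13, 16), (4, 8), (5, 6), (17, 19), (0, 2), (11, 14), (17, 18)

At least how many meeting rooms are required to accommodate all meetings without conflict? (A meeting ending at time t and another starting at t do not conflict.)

2

Events (time:±→running): 0:+→1 1:+→2 … peak 2.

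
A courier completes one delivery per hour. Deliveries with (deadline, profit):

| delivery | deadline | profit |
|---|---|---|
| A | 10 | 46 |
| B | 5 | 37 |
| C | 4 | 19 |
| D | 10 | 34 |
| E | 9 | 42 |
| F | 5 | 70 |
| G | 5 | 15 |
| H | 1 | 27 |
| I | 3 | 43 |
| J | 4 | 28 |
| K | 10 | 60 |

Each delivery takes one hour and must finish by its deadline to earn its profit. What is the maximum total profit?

387

Take jobs in profit order; each goes to the latest open slot no later than its deadline.
By profit: F(d5,70), K(d10,60), A(d10,46), I(d3,43), E(d9,42), B(d5,37), D(d10,34), J(d4,28), H(d1,27), C(d4,19), G(d5,15)
F→slot 5; K→slot 10; A→slot 9; I→slot 3; E→slot 8; B→slot 4; D→slot 7; J→slot 2; H→slot 1; C skipped; G skipped.
Profit = 27 + 28 + 43 + 37 + 70 + 34 + 42 + 46 + 60 = 387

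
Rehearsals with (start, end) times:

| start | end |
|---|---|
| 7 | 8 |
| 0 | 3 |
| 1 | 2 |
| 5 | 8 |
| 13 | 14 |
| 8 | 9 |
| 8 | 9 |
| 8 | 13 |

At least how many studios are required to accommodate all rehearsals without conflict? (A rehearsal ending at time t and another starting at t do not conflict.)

3

Count concurrent intervals with a sweep; the peak is the room count.
Events (time:±→running): 0:+→1 1:+→2 2:-→1 3:-→0 5:+→1 7:+→2 8:-→1 8:-→0 8:+→1 8:+→2 8:+→3 … peak 3.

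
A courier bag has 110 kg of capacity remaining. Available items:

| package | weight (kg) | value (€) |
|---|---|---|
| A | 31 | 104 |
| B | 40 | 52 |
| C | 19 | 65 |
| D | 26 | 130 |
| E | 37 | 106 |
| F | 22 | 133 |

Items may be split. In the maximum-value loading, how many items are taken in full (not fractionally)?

Ratios (sorted): F 6.05, D 5.00, C 3.42, A 3.35, E 2.86, B 1.30
take F (22 @ 133); take D (26 @ 130); take C (19 @ 65); take A (31 @ 104); take 12/37 of E → 34.38. Capacity used 110/110.
4 item(s) taken whole; one partial (take 12/37 of E).

4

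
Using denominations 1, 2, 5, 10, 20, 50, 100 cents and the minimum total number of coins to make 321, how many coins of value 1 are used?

1

321 = 3×100 + 1×20 + 1×1
Count of 1: 1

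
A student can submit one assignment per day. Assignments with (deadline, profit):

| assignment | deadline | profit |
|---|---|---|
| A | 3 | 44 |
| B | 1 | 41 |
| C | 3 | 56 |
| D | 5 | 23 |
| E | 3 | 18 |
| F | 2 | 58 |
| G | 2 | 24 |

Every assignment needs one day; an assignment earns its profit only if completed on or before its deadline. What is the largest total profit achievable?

By profit: F(d2,58), C(d3,56), A(d3,44), B(d1,41), G(d2,24), D(d5,23), E(d3,18)
F→slot 2; C→slot 3; A→slot 1; B skipped; G skipped; D→slot 5; E skipped.
Profit = 44 + 58 + 56 + 23 = 181

181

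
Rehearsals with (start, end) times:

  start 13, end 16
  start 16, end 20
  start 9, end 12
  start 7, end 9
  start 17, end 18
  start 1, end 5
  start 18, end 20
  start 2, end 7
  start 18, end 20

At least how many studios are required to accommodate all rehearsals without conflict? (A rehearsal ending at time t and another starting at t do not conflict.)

3

starts: [1, 2, 7, 9, 13, 16, 17, 18, 18]
ends:   [5, 7, 9, 12, 16, 18, 20, 20, 20]
s1→1 s2→2 e5→1 e7→0 s7→1 e9→0 s9→1 e12→0 s13→1 e16→0 s16→1 s17→2 e18→1 s18→2 s18→3  — peak 3.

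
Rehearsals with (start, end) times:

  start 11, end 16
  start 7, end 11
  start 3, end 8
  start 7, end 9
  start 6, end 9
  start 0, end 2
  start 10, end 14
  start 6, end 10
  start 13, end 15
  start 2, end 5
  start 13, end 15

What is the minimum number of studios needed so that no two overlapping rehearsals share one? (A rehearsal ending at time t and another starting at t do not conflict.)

5

The answer is the maximum number of intervals overlapping at any instant.
Events (time:±→running): 0:+→1 2:-→0 2:+→1 3:+→2 5:-→1 6:+→2 6:+→3 7:+→4 7:+→5 … peak 5.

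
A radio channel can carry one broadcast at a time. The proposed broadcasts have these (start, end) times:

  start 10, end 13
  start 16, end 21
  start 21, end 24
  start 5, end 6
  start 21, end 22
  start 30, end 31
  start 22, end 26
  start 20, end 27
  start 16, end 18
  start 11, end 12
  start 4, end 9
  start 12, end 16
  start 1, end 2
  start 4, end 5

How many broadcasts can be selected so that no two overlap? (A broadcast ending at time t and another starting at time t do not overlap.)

Sorted by end: (1,2)  (4,5)  (5,6)  (4,9)  (11,12)  (10,13)  (12,16)  (16,18)  (16,21)  (21,22)  (21,24)  (22,26)  (20,27)  (30,31)
take (1,2); take (4,5); take (5,6); take (11,12); take (12,16); take (16,18); take (21,22); skip (21,24); take (22,26); skip (20,27); take (30,31).
Selected 9 broadcasts.

9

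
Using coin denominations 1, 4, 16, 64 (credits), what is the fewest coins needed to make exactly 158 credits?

8

Use the largest denomination that fits, subtract, and repeat.
158 = 2×64 + 1×16 + 3×4 + 2×1
Total coins = 2 + 1 + 3 + 2 = 8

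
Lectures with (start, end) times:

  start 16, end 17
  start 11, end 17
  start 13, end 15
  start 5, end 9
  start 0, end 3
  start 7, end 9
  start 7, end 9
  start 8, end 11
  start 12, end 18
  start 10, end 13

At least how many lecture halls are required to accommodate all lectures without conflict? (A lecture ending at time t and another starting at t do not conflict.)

The answer is the maximum number of intervals overlapping at any instant.
Events (time:±→running): 0:+→1 3:-→0 5:+→1 7:+→2 7:+→3 8:+→4 … peak 4.

4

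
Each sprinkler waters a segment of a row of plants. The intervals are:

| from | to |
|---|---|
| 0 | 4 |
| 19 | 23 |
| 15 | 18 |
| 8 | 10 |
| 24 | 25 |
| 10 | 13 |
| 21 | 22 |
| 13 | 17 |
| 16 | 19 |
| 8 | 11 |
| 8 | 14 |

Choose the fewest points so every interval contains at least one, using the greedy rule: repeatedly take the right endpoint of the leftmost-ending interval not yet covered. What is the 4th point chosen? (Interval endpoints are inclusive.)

22

Sorted: [0,4] [8,10] [8,11] [10,13] [8,14] [13,17] [15,18] [16,19] [21,22] [19,23] [24,25]
{[0,4]} hit by 4; {[8,10],[8,11],[10,13],[8,14]} hit by 10; {[13,17],[15,18],[16,19]} hit by 17; {[21,22],[19,23]} hit by 22; {[24,25]} hit by 25.
Points: 4, 10, 17, 22, 25 (5 total).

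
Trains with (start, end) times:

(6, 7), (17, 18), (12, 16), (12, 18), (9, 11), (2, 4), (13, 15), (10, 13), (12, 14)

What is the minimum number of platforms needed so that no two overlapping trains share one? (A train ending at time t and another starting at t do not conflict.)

Count concurrent intervals with a sweep; the peak is the room count.
Events (time:±→running): 2:+→1 4:-→0 6:+→1 7:-→0 9:+→1 10:+→2 11:-→1 12:+→2 12:+→3 12:+→4 … peak 4.

4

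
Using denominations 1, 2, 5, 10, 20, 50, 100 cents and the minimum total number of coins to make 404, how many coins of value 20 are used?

Greedy: take as many of the largest coin as possible, then repeat with the remainder.
404 − 4×100→4 − 2×2→0
Count of 20: 0

0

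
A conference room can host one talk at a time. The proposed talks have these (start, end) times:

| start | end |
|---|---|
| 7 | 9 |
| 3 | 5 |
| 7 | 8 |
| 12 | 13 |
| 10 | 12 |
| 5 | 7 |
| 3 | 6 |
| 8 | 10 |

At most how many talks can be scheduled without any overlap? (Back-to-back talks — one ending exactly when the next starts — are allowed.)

Sorted by end: (3,5)  (3,6)  (5,7)  (7,8)  (7,9)  (8,10)  (10,12)  (12,13)
take (3,5); take (5,7); take (7,8); take (8,10); take (10,12); take (12,13).
Selected 6 talks.

6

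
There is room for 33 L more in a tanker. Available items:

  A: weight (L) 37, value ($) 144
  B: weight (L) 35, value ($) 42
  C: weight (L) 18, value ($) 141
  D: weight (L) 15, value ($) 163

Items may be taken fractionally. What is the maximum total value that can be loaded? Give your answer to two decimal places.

304.00

Sort by value per unit weight and fill in that order.
Order: D (163/15=10.87) > C (141/18=7.83) > A (144/37=3.89) > B (42/35=1.20)
Fill: take D (15 @ 163) → take C (18 @ 141); 33/33 used.
Total value = 304.00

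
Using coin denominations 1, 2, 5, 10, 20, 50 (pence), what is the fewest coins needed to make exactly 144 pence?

6

144 = 2×50 + 2×20 + 2×2
Total coins = 2 + 2 + 2 = 6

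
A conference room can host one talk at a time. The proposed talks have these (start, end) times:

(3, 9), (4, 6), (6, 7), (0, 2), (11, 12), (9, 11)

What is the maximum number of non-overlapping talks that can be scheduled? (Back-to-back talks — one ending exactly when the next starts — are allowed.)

Greedy by earliest finish: after sorting by end time, pick each interval compatible with the last pick.
By end time: (0,2), (4,6), (6,7), (3,9), (9,11), (11,12).
Pick (0,2); next start ≥ 2 → (4,6); next start ≥ 6 → (6,7); next start ≥ 7 → (9,11); next start ≥ 11 → (11,12).
Selected 5 talks.

5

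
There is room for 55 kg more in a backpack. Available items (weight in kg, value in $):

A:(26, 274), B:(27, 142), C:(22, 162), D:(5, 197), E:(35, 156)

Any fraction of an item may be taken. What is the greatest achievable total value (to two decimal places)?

Order: D (197/5=39.40) > A (274/26=10.54) > C (162/22=7.36) > B (142/27=5.26) > E (156/35=4.46)
Fill: take D (5 @ 197) → take A (26 @ 274) → take C (22 @ 162) → take 2/27 of B → 10.52; 55/55 used.
Total value = 643.52

643.52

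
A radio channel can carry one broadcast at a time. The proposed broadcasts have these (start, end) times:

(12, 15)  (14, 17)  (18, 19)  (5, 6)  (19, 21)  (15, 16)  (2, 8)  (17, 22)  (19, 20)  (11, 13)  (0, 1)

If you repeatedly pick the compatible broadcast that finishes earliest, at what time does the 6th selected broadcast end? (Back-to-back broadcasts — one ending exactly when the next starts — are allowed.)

By end time: (0,1), (5,6), (2,8), (11,13), (12,15), (15,16), (14,17), (18,19), (19,20), (19,21), (17,22).
Pick (0,1); next start ≥ 1 → (5,6); next start ≥ 6 → (11,13); next start ≥ 13 → (15,16); next start ≥ 16 → (18,19); next start ≥ 19 → (19,20).
Selected: (0,1) (5,6) (11,13) (15,16) (18,19) (19,20)

20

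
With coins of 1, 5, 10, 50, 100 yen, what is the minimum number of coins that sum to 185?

Greedy: take as many of the largest coin as possible, then repeat with the remainder.
185 − 1×100→85 − 1×50→35 − 3×10→5 − 1×5→0
Total coins = 1 + 1 + 3 + 1 = 6

6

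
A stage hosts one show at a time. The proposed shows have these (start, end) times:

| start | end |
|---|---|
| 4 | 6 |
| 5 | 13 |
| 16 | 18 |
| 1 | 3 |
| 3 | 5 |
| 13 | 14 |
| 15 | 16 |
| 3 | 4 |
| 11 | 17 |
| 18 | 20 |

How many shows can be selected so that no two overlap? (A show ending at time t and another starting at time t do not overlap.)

7

Sort by end time and greedily take each interval whose start is ≥ the last chosen end.
By end time: (1,3), (3,4), (3,5), (4,6), (5,13), (13,14), (15,16), (11,17), (16,18), (18,20).
Pick (1,3); next start ≥ 3 → (3,4); next start ≥ 4 → (4,6); next start ≥ 6 → (13,14); next start ≥ 14 → (15,16); next start ≥ 16 → (16,18); next start ≥ 18 → (18,20).
Selected 7 shows.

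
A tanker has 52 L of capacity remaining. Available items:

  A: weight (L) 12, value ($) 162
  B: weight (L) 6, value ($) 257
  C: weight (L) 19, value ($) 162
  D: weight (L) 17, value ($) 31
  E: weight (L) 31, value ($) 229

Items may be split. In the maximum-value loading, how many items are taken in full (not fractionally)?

Sort by value per unit weight and fill in that order.
Order: B (257/6=42.83) > A (162/12=13.50) > C (162/19=8.53) > E (229/31=7.39) > D (31/17=1.82)
Fill: take B (6 @ 257) → take A (12 @ 162) → take C (19 @ 162) → take 15/31 of E → 110.81; 52/52 used.
3 item(s) taken whole; one partial (take 15/31 of E).

3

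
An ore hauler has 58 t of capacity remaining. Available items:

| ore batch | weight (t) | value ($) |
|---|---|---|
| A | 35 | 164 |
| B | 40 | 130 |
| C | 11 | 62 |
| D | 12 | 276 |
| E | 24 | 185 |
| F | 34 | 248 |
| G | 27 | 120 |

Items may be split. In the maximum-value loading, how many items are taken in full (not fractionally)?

Sort by value per unit weight and fill in that order.
Order: D (276/12=23.00) > E (185/24=7.71) > F (248/34=7.29) > C (62/11=5.64) > A (164/35=4.69) > G (120/27=4.44) > B (130/40=3.25)
Fill: take D (12 @ 276) → take E (24 @ 185) → take 22/34 of F → 160.47; 58/58 used.
2 item(s) taken whole; one partial (take 22/34 of F).

2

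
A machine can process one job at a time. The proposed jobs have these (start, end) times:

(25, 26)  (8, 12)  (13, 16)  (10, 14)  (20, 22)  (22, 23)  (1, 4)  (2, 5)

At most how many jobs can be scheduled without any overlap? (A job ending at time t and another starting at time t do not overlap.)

6

Order by finish time; keep every interval that doesn't clash with the previous kept one.
Sorted by end: (1,4)  (2,5)  (8,12)  (10,14)  (13,16)  (20,22)  (22,23)  (25,26)
take (1,4); skip (2,5); take (8,12); take (13,16); take (20,22); take (22,23); take (25,26).
Selected 6 jobs.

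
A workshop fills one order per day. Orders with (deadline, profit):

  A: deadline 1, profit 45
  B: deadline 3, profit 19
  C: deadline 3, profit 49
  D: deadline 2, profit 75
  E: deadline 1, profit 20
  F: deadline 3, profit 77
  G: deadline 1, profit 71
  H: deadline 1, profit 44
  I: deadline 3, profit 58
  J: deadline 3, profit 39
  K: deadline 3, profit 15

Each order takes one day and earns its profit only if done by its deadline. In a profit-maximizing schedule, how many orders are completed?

3

Sort by profit descending; place each in the latest free slot ≤ its deadline.
By profit: F(d3,77), D(d2,75), G(d1,71), I(d3,58), C(d3,49), A(d1,45), H(d1,44), J(d3,39), E(d1,20), B(d3,19), K(d3,15)
F→slot 3; D→slot 2; G→slot 1; I skipped; C skipped; A skipped; H skipped; J skipped; E skipped; B skipped; K skipped.
3 of 11 scheduled.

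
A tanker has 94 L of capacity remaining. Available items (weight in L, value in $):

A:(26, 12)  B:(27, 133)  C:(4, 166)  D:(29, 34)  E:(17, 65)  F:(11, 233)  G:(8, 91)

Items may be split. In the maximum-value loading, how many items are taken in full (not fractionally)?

5

Sort by value per unit weight and fill in that order.
Ratios (sorted): C 41.50, F 21.18, G 11.38, B 4.93, E 3.82, D 1.17, A 0.46
take C (4 @ 166); take F (11 @ 233); take G (8 @ 91); take B (27 @ 133); take E (17 @ 65); take 27/29 of D → 31.66. Capacity used 94/94.
5 item(s) taken whole; one partial (take 27/29 of D).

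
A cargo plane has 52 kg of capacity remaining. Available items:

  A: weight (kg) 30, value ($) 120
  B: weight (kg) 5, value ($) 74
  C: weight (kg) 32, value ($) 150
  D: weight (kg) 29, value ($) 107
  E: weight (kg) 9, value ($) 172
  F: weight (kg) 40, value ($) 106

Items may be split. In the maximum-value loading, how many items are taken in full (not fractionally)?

3

Sort by value per unit weight and fill in that order.
Order: E (172/9=19.11) > B (74/5=14.80) > C (150/32=4.69) > A (120/30=4.00) > D (107/29=3.69) > F (106/40=2.65)
Fill: take E (9 @ 172) → take B (5 @ 74) → take C (32 @ 150) → take 6/30 of A → 24.00; 52/52 used.
3 item(s) taken whole; one partial (take 6/30 of A).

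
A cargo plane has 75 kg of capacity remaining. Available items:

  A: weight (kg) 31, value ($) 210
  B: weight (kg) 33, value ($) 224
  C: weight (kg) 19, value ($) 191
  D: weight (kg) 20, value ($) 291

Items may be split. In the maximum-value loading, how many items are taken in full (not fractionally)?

Sort by value per unit weight and fill in that order.
Order: D (291/20=14.55) > C (191/19=10.05) > B (224/33=6.79) > A (210/31=6.77)
Fill: take D (20 @ 291) → take C (19 @ 191) → take B (33 @ 224) → take 3/31 of A → 20.32; 75/75 used.
3 item(s) taken whole; one partial (take 3/31 of A).

3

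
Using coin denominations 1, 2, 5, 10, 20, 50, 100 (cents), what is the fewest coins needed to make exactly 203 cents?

4

Greedy: take as many of the largest coin as possible, then repeat with the remainder.
203 − 2×100→3 − 1×2→1 − 1×1→0
Total coins = 2 + 1 + 1 = 4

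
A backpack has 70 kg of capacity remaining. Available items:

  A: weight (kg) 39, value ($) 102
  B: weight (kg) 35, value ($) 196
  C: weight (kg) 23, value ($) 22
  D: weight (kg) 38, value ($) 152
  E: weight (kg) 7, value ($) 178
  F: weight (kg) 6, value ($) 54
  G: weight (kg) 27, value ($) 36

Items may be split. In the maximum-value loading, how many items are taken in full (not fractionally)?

Greedy by value/weight ratio, highest first.
Order: E (178/7=25.43) > F (54/6=9.00) > B (196/35=5.60) > D (152/38=4.00) > A (102/39=2.62) > G (36/27=1.33) > C (22/23=0.96)
Fill: take E (7 @ 178) → take F (6 @ 54) → take B (35 @ 196) → take 22/38 of D → 88.00; 70/70 used.
3 item(s) taken whole; one partial (take 22/38 of D).

3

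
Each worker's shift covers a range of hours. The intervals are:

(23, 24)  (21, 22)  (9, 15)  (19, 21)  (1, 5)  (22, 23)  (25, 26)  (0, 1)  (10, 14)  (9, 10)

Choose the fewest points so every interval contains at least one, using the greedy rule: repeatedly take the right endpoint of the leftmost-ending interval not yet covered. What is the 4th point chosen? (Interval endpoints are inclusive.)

23

Sort by right endpoint; whenever an interval is uncovered, place a point at its right end.
Sorted: [0,1] [1,5] [9,10] [10,14] [9,15] [19,21] [21,22] [22,23] [23,24] [25,26]
{[0,1],[1,5]} hit by 1; {[9,10],[10,14],[9,15]} hit by 10; {[19,21],[21,22]} hit by 21; {[22,23],[23,24]} hit by 23; {[25,26]} hit by 26.
Points: 1, 10, 21, 23, 26 (5 total).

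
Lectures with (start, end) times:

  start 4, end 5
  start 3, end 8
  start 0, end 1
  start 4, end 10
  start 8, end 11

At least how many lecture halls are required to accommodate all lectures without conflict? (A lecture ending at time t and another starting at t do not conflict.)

3

Count concurrent intervals with a sweep; the peak is the room count.
starts: [0, 3, 4, 4, 8]
ends:   [1, 5, 8, 10, 11]
s0→1 e1→0 s3→1 s4→2 s4→3  — peak 3.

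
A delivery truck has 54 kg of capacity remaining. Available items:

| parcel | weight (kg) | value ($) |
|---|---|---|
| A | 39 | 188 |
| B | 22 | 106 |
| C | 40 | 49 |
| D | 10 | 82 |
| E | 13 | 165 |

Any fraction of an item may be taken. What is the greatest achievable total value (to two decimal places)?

396.44

Greedy by value/weight ratio, highest first.
Ratios (sorted): E 12.69, D 8.20, A 4.82, B 4.82, C 1.23
take E (13 @ 165); take D (10 @ 82); take 31/39 of A → 149.44. Capacity used 54/54.
Total value = 396.44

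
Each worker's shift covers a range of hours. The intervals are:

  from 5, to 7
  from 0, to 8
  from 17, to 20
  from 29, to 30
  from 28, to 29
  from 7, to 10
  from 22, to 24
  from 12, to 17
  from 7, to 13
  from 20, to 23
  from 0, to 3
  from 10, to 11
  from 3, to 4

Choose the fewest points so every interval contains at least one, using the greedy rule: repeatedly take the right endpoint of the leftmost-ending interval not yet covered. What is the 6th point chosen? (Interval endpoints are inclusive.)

29

Sorted: [0,3] [3,4] [5,7] [0,8] [7,10] [10,11] [7,13] [12,17] [17,20] [20,23] [22,24] [28,29] [29,30]
{[0,3],[3,4]} hit by 3; {[5,7],[0,8],[7,10]} hit by 7; {[10,11],[7,13]} hit by 11; {[12,17],[17,20]} hit by 17; {[20,23],[22,24]} hit by 23; {[28,29],[29,30]} hit by 29.
Points: 3, 7, 11, 17, 23, 29 (6 total).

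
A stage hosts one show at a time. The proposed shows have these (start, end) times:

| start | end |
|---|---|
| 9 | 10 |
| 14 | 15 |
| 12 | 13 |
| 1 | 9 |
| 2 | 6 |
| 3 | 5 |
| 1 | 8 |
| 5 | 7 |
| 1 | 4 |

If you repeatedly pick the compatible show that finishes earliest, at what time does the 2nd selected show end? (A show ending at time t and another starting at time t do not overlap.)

7

Greedy by earliest finish: after sorting by end time, pick each interval compatible with the last pick.
Sorted by end: (1,4)  (3,5)  (2,6)  (5,7)  (1,8)  (1,9)  (9,10)  (12,13)  (14,15)
take (1,4); skip (3,5); skip (2,6); take (5,7); skip (1,8); take (9,10); take (12,13); take (14,15).
Selected: (1,4) (5,7) (9,10) (12,13) (14,15)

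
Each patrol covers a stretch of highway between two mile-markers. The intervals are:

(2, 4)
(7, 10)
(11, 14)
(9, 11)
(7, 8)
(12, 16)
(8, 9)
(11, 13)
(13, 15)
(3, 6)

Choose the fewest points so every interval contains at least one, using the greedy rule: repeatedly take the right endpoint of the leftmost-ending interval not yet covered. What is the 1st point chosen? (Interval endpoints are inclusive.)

Process intervals by earliest right end; each time one isn't hit yet, stab at its right endpoint.
Sorted: [2,4] [3,6] [7,8] [8,9] [7,10] [9,11] [11,13] [11,14] [13,15] [12,16]
{[2,4],[3,6]} hit by 4; {[7,8],[8,9],[7,10]} hit by 8; {[9,11],[11,13],[11,14]} hit by 11; {[13,15],[12,16]} hit by 15.
Points: 4, 8, 11, 15 (4 total).

4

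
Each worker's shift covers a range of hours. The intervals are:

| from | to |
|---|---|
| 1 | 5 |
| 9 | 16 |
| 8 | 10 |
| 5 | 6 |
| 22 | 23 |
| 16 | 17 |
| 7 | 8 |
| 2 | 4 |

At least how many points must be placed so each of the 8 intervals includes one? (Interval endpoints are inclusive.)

By right end: [2,4]  [1,5]  [5,6]  [7,8]  [8,10]  [9,16]  [16,17]  [22,23]
[2,4] uncovered → point at 4; [5,6] uncovered → point at 6; [7,8] uncovered → point at 8; [9,16] uncovered → point at 16; [22,23] uncovered → point at 23.
Points: 4, 6, 8, 16, 23 (5 total).

5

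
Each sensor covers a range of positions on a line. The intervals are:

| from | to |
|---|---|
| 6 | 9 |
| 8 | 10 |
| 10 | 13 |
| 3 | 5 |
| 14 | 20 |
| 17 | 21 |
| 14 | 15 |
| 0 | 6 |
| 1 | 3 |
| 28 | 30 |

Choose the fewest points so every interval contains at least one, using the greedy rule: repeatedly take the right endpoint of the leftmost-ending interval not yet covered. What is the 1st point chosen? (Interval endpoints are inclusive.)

3

Process intervals by earliest right end; each time one isn't hit yet, stab at its right endpoint.
By right end: [1,3]  [3,5]  [0,6]  [6,9]  [8,10]  [10,13]  [14,15]  [14,20]  [17,21]  [28,30]
[1,3] uncovered → point at 3; [6,9] uncovered → point at 9; [10,13] uncovered → point at 13; [14,15] uncovered → point at 15; [17,21] uncovered → point at 21; [28,30] uncovered → point at 30.
Points: 3, 9, 13, 15, 21, 30 (6 total).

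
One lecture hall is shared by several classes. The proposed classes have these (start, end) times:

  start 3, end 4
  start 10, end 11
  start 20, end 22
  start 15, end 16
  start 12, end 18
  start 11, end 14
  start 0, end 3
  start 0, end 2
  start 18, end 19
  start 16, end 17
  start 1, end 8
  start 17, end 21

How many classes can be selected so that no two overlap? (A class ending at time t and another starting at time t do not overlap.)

8

By end time: (0,2), (0,3), (3,4), (1,8), (10,11), (11,14), (15,16), (16,17), (12,18), (18,19), (17,21), (20,22).
Pick (0,2); next start ≥ 2 → (3,4); next start ≥ 4 → (10,11); next start ≥ 11 → (11,14); next start ≥ 14 → (15,16); next start ≥ 16 → (16,17); next start ≥ 17 → (18,19); next start ≥ 19 → (20,22).
Selected 8 classes.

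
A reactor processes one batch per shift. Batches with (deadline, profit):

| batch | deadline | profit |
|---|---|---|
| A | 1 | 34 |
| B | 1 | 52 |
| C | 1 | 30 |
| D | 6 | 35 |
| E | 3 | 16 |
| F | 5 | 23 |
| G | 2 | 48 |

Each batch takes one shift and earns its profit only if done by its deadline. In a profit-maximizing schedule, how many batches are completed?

5

Sort by profit descending; place each in the latest free slot ≤ its deadline.
By profit: B(d1,52), G(d2,48), D(d6,35), A(d1,34), C(d1,30), F(d5,23), E(d3,16)
B→slot 1; G→slot 2; D→slot 6; A skipped; C skipped; F→slot 5; E→slot 3.
5 of 7 scheduled.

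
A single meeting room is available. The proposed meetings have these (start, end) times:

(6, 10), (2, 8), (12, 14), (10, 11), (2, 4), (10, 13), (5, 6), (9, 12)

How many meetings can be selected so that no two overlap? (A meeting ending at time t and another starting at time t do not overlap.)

5

Greedy by earliest finish: after sorting by end time, pick each interval compatible with the last pick.
Sorted by end: (2,4)  (5,6)  (2,8)  (6,10)  (10,11)  (9,12)  (10,13)  (12,14)
take (2,4); take (5,6); take (6,10); take (10,11); skip (10,13); take (12,14).
Selected 5 meetings.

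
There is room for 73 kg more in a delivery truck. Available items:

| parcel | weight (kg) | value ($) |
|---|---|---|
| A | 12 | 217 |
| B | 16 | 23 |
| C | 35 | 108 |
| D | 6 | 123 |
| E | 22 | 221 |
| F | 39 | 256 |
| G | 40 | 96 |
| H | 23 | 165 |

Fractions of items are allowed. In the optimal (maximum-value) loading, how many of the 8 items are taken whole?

4

Ratios (sorted): D 20.50, A 18.08, E 10.05, H 7.17, F 6.56, C 3.09, G 2.40, B 1.44
take D (6 @ 123); take A (12 @ 217); take E (22 @ 221); take H (23 @ 165); take 10/39 of F → 65.64. Capacity used 73/73.
4 item(s) taken whole; one partial (take 10/39 of F).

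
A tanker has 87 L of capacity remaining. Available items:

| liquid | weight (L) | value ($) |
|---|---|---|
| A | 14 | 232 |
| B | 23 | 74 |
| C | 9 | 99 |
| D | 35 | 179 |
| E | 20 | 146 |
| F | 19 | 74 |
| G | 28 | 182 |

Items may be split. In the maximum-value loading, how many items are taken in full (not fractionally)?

4

Sort by value per unit weight and fill in that order.
Ratios (sorted): A 16.57, C 11.00, E 7.30, G 6.50, D 5.11, F 3.89, B 3.22
take A (14 @ 232); take C (9 @ 99); take E (20 @ 146); take G (28 @ 182); take 16/35 of D → 81.83. Capacity used 87/87.
4 item(s) taken whole; one partial (take 16/35 of D).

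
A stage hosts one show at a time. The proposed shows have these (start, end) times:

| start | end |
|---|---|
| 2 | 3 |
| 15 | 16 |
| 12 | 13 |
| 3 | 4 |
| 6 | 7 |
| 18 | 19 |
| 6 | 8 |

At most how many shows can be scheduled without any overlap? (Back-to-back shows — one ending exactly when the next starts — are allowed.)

6

By end time: (2,3), (3,4), (6,7), (6,8), (12,13), (15,16), (18,19).
Pick (2,3); next start ≥ 3 → (3,4); next start ≥ 4 → (6,7); next start ≥ 7 → (12,13); next start ≥ 13 → (15,16); next start ≥ 16 → (18,19).
Selected 6 shows.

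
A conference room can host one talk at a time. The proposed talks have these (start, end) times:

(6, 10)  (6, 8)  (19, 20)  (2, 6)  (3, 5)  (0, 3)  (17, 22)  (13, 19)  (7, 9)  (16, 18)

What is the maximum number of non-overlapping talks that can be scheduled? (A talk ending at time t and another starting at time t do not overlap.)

Order by finish time; keep every interval that doesn't clash with the previous kept one.
By end time: (0,3), (3,5), (2,6), (6,8), (7,9), (6,10), (16,18), (13,19), (19,20), (17,22).
Pick (0,3); next start ≥ 3 → (3,5); next start ≥ 5 → (6,8); next start ≥ 8 → (16,18); next start ≥ 18 → (19,20).
Selected 5 talks.

5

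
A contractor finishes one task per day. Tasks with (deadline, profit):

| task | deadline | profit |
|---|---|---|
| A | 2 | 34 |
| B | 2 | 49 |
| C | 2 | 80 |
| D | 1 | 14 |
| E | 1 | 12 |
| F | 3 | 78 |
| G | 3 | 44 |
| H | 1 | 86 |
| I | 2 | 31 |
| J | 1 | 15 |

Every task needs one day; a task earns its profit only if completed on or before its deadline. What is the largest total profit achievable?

Take jobs in profit order; each goes to the latest open slot no later than its deadline.
Profit order: H=86 C=80 F=78 B=49 G=44 A=34 I=31 J=15 D=14 E=12
Assign: H→slot 1, C→slot 2, F→slot 3, B skipped, G skipped, A skipped, I skipped, J skipped, D skipped, E skipped.
Slots: [1:H] [2:C] [3:F]
Profit = 86 + 80 + 78 = 244

244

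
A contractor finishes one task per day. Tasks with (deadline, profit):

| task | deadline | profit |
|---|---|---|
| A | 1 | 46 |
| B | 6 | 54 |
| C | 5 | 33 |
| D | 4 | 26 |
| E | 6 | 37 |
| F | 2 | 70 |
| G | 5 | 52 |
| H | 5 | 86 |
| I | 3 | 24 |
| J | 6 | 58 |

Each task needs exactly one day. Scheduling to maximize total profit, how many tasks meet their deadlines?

By profit: H(d5,86), F(d2,70), J(d6,58), B(d6,54), G(d5,52), A(d1,46), E(d6,37), C(d5,33), D(d4,26), I(d3,24)
H→slot 5; F→slot 2; J→slot 6; B→slot 4; G→slot 3; A→slot 1; E skipped; C skipped; D skipped; I skipped.
6 of 10 scheduled.

6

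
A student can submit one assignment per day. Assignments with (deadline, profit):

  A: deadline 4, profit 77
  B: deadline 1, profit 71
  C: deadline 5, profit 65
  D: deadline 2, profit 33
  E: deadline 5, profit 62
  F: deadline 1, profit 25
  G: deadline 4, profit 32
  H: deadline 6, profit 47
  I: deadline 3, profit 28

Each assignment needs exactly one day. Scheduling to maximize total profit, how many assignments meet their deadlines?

Sort by profit descending; place each in the latest free slot ≤ its deadline.
Profit order: A=77 B=71 C=65 E=62 H=47 D=33 G=32 I=28 F=25
Assign: A→slot 4, B→slot 1, C→slot 5, E→slot 3, H→slot 6, D→slot 2, G skipped, I skipped, F skipped.
Slots: [1:B] [2:D] [3:E] [4:A] [5:C] [6:H]
6 of 9 scheduled.

6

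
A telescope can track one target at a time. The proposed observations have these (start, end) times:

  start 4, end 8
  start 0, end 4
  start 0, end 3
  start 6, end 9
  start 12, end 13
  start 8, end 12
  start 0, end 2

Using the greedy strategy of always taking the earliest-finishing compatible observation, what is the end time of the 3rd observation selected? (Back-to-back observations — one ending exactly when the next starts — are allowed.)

12

Sort by end time and greedily take each interval whose start is ≥ the last chosen end.
By end time: (0,2), (0,3), (0,4), (4,8), (6,9), (8,12), (12,13).
Pick (0,2); next start ≥ 2 → (4,8); next start ≥ 8 → (8,12); next start ≥ 12 → (12,13).
Selected: (0,2) (4,8) (8,12) (12,13)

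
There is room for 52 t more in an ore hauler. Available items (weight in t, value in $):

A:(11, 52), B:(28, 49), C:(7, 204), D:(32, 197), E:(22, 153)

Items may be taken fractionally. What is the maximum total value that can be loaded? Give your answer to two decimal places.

498.59

Order: C (204/7=29.14) > E (153/22=6.95) > D (197/32=6.16) > A (52/11=4.73) > B (49/28=1.75)
Fill: take C (7 @ 204) → take E (22 @ 153) → take 23/32 of D → 141.59; 52/52 used.
Total value = 498.59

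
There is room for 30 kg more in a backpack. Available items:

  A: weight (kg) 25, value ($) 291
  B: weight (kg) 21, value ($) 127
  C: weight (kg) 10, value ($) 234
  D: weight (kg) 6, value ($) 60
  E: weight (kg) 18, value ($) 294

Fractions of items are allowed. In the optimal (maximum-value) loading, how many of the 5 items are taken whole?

Sort by value per unit weight and fill in that order.
Ratios (sorted): C 23.40, E 16.33, A 11.64, D 10.00, B 6.05
take C (10 @ 234); take E (18 @ 294); take 2/25 of A → 23.28. Capacity used 30/30.
2 item(s) taken whole; one partial (take 2/25 of A).

2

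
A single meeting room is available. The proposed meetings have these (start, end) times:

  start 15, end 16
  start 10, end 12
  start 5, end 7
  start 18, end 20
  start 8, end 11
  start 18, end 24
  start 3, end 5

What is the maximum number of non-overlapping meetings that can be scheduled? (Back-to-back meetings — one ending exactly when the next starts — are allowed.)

Sort by end time and greedily take each interval whose start is ≥ the last chosen end.
Sorted by end: (3,5)  (5,7)  (8,11)  (10,12)  (15,16)  (18,20)  (18,24)
take (3,5); take (5,7); take (8,11); skip (10,12); take (15,16); take (18,20).
Selected 5 meetings.

5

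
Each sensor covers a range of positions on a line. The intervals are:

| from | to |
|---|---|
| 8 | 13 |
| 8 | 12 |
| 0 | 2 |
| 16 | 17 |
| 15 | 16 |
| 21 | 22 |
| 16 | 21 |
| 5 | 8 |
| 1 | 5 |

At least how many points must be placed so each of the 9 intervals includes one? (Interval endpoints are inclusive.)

Sorted: [0,2] [1,5] [5,8] [8,12] [8,13] [15,16] [16,17] [16,21] [21,22]
{[0,2],[1,5]} hit by 2; {[5,8],[8,12],[8,13]} hit by 8; {[15,16],[16,17],[16,21]} hit by 16; {[21,22]} hit by 22.
Points: 2, 8, 16, 22 (4 total).

4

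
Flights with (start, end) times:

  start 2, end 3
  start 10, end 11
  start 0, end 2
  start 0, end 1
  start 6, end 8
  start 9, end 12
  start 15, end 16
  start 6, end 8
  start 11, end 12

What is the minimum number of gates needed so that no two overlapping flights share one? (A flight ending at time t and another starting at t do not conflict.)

2

starts: [0, 0, 2, 6, 6, 9, 10, 11, 15]
ends:   [1, 2, 3, 8, 8, 11, 12, 12, 16]
s0→1 s0→2  — peak 2.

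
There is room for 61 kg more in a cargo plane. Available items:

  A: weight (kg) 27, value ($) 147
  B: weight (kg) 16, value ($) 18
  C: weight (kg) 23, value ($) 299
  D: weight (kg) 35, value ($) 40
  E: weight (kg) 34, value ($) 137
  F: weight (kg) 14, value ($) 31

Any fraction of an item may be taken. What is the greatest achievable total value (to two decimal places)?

Order: C (299/23=13.00) > A (147/27=5.44) > E (137/34=4.03) > F (31/14=2.21) > D (40/35=1.14) > B (18/16=1.12)
Fill: take C (23 @ 299) → take A (27 @ 147) → take 11/34 of E → 44.32; 61/61 used.
Total value = 490.32

490.32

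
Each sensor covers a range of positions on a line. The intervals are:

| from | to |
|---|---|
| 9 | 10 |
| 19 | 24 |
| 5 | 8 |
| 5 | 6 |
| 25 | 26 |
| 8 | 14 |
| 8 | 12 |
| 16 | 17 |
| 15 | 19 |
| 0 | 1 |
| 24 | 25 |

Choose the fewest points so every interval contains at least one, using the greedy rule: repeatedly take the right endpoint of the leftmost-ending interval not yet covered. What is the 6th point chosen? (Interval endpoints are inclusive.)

26

Sorted: [0,1] [5,6] [5,8] [9,10] [8,12] [8,14] [16,17] [15,19] [19,24] [24,25] [25,26]
{[0,1]} hit by 1; {[5,6],[5,8]} hit by 6; {[9,10],[8,12],[8,14]} hit by 10; {[16,17],[15,19]} hit by 17; {[19,24],[24,25]} hit by 24; {[25,26]} hit by 26.
Points: 1, 6, 10, 17, 24, 26 (6 total).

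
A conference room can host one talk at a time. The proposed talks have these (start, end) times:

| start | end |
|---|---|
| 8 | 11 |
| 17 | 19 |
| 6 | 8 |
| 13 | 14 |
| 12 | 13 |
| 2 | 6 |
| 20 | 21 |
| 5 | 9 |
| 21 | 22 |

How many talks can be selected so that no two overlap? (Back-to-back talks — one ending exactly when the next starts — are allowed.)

Sort by end time and greedily take each interval whose start is ≥ the last chosen end.
Sorted by end: (2,6)  (6,8)  (5,9)  (8,11)  (12,13)  (13,14)  (17,19)  (20,21)  (21,22)
take (2,6); take (6,8); take (8,11); take (12,13); take (13,14); take (17,19); take (20,21); take (21,22).
Selected 8 talks.

8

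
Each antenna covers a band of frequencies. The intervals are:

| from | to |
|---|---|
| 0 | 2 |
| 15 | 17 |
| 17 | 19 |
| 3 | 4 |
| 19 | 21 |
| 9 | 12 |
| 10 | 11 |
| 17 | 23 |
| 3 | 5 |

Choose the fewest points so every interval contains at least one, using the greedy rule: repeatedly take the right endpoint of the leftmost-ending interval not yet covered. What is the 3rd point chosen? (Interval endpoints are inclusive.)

11

Sort by right endpoint; whenever an interval is uncovered, place a point at its right end.
Sorted: [0,2] [3,4] [3,5] [10,11] [9,12] [15,17] [17,19] [19,21] [17,23]
{[0,2]} hit by 2; {[3,4],[3,5]} hit by 4; {[10,11],[9,12]} hit by 11; {[15,17],[17,19]} hit by 17; {[19,21],[17,23]} hit by 21.
Points: 2, 4, 11, 17, 21 (5 total).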